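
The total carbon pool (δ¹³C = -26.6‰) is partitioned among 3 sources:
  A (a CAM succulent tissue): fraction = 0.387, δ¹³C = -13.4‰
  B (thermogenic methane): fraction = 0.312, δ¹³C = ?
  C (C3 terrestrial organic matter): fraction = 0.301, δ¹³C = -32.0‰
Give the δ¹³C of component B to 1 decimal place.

Isotope mass balance: δ_bulk = Σ fᵢ·δᵢ.
-26.6 = 0.387×(-13.4) + 0.312×δ_B + 0.301×(-32.0)
0.312·δ_B = -26.6 − (-14.818) = -11.782
δ_B = -11.782 / 0.312 = -37.76‰

-37.8‰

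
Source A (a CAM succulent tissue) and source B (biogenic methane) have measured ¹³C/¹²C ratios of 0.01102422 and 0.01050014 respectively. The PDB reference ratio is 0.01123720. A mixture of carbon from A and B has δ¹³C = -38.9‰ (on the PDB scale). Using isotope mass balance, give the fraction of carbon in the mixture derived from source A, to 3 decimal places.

0.572

δ_A = (0.01102422/0.01123720 − 1)×1000 = (0.981047 − 1)×1000 = -18.953‰
δ_B = (0.01050014/0.01123720 − 1)×1000 = (0.934409 − 1)×1000 = -65.591‰
f_A = (δ_mix − δ_B)/(δ_A − δ_B) = (-38.9 − (-65.591))/(-18.953 − (-65.591))
f_A = 26.691 / 46.638 = 0.5723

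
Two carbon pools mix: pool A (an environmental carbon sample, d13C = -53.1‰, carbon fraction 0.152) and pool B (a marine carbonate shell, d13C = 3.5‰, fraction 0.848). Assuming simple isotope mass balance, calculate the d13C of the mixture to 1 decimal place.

δ_mix = f_A·δ_A + f_B·δ_B
δ_mix = 0.152 × (-53.1) + 0.848 × (3.5)
δ_mix = -8.07 + 2.97 = -5.10‰

-5.1‰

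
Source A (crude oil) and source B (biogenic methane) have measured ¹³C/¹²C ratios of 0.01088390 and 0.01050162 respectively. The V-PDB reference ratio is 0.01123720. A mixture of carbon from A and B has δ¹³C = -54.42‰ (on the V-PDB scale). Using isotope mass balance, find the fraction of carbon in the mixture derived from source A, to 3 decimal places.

δ_A = (0.01088390/0.01123720 − 1)×1000 = (0.968560 − 1)×1000 = -31.440‰
δ_B = (0.01050162/0.01123720 − 1)×1000 = (0.934541 − 1)×1000 = -65.459‰
f_A = (δ_mix − δ_B)/(δ_A − δ_B) = (-54.42 − (-65.459))/(-31.440 − (-65.459))
f_A = 11.039 / 34.019 = 0.3245

0.325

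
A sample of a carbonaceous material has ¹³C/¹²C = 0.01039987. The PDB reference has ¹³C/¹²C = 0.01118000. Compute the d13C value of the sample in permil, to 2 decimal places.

d13C = (R_sample / R_standard − 1) × 1000
R_sample / R_standard = 0.01039987 / 0.01118000 = 0.930221
d13C = (0.930221 − 1) × 1000 = -69.779 permil

-69.78 permil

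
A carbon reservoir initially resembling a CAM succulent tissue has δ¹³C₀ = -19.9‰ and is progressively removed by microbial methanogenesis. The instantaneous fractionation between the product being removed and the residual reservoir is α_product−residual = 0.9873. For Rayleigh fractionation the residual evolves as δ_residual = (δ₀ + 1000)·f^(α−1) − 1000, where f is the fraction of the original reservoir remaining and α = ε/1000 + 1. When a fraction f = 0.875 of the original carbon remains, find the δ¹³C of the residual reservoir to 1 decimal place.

-18.2‰

Rayleigh residual: δ_res = (δ₀ + 1000)·f^(α−1) − 1000
α − 1 = -0.01270
f^(α−1) = 0.875^(-0.01270) = 1.001697
δ_res = (-19.9 + 1000) × 1.001697 − 1000 = 981.764 − 1000 = -18.24‰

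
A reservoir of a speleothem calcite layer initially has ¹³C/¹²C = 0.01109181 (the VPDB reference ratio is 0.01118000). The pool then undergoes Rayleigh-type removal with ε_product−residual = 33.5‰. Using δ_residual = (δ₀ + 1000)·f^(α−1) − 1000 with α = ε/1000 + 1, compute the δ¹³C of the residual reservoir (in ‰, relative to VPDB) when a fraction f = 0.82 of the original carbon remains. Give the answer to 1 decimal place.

-14.5‰

δ₀ = (0.01109181/0.01118000 − 1)×1000 = (0.992112 − 1)×1000 = -7.888‰
α − 1 = ε/1000 = 0.0335
f^(α−1) = 0.82^(0.0335) = 0.993374
δ_res = (-7.888 + 1000) × 0.993374 − 1000 = 985.538 − 1000 = -14.46‰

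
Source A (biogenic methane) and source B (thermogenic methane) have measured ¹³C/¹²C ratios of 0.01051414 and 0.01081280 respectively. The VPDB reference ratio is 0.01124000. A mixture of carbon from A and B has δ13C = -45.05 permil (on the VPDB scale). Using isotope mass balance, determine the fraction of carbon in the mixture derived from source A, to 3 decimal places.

δ_A = (0.01051414/0.01124000 − 1)×1000 = (0.935422 − 1)×1000 = -64.578 permil
δ_B = (0.01081280/0.01124000 − 1)×1000 = (0.961993 − 1)×1000 = -38.007 permil
f_A = (δ_mix − δ_B)/(δ_A − δ_B) = (-45.05 − (-38.007))/(-64.578 − (-38.007))
f_A = -7.043 / -26.571 = 0.2651

0.265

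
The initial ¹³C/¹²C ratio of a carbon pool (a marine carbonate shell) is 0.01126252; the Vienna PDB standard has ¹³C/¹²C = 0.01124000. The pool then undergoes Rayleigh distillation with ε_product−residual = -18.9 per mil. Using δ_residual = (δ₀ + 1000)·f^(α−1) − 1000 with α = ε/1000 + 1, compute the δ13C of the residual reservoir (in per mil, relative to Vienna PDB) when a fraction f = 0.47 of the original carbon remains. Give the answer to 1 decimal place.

δ₀ = (0.01126252/0.01124000 − 1)×1000 = (1.002004 − 1)×1000 = 2.004 per mil
α − 1 = ε/1000 = -0.0189
f^(α−1) = 0.47^(-0.0189) = 1.014372
δ_res = (2.004 + 1000) × 1.014372 − 1000 = 1016.405 − 1000 = 16.40 per mil

16.4 per mil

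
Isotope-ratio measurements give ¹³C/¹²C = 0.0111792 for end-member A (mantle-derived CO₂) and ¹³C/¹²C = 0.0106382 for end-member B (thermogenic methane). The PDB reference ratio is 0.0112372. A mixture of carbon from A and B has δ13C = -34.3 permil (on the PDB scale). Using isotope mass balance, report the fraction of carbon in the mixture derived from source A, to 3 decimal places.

δ_A = (0.0111792/0.0112372 − 1)×1000 = (0.994839 − 1)×1000 = -5.161 permil
δ_B = (0.0106382/0.0112372 − 1)×1000 = (0.946695 − 1)×1000 = -53.305 permil
f_A = (δ_mix − δ_B)/(δ_A − δ_B) = (-34.3 − (-53.305))/(-5.161 − (-53.305))
f_A = 19.005 / 48.144 = 0.3948

0.395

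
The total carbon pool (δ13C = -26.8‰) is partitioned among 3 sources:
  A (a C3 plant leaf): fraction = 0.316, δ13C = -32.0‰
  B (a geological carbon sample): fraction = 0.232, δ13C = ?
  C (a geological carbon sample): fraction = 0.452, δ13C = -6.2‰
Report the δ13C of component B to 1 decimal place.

-59.9‰

Isotope mass balance: δ_bulk = Σ fᵢ·δᵢ.
-26.8 = 0.316×(-32.0) + 0.232×δ_B + 0.452×(-6.2)
0.232·δ_B = -26.8 − (-12.914) = -13.886
δ_B = -13.886 / 0.232 = -59.85‰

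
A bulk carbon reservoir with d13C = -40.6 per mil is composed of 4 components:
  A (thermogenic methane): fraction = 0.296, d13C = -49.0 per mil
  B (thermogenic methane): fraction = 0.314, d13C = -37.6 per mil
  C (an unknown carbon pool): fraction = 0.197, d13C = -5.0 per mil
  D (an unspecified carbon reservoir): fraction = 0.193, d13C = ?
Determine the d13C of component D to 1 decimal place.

-68.9 per mil

Isotope mass balance: δ_bulk = Σ fᵢ·δᵢ.
-40.6 = 0.296×(-49.0) + 0.314×(-37.6) + 0.197×(-5.0) + 0.193×δ_D
0.193·δ_D = -40.6 − (-27.295) = -13.305
δ_D = -13.305 / 0.193 = -68.94 per mil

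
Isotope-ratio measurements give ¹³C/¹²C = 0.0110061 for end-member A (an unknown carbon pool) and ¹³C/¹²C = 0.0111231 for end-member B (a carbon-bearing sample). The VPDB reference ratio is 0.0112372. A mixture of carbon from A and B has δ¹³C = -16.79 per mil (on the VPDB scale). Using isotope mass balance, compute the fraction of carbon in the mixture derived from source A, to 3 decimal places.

0.637

δ_A = (0.0110061/0.0112372 − 1)×1000 = (0.979434 − 1)×1000 = -20.566 per mil
δ_B = (0.0111231/0.0112372 − 1)×1000 = (0.989846 − 1)×1000 = -10.154 per mil
f_A = (δ_mix − δ_B)/(δ_A − δ_B) = (-16.79 − (-10.154))/(-20.566 − (-10.154))
f_A = -6.636 / -10.412 = 0.6374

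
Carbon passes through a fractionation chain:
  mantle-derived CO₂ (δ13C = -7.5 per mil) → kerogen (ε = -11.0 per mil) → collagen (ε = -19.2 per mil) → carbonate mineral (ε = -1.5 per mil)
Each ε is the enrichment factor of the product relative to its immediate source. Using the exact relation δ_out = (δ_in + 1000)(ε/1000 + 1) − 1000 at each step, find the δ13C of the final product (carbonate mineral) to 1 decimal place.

step 1: δ = (-7.50 + 1000)·(-11.0/1000 + 1) − 1000 = -18.42 per mil
step 2: δ = (-18.42 + 1000)·(-19.2/1000 + 1) − 1000 = -37.26 per mil
step 3: δ = (-37.26 + 1000)·(-1.5/1000 + 1) − 1000 = -38.71 per mil

-38.7 per mil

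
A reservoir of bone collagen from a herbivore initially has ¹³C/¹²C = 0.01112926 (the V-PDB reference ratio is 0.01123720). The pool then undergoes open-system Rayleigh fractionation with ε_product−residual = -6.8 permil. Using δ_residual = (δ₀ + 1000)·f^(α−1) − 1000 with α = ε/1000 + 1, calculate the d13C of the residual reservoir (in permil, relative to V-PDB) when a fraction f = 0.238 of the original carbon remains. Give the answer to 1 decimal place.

0.1 permil

δ₀ = (0.01112926/0.01123720 − 1)×1000 = (0.990394 − 1)×1000 = -9.606 permil
α − 1 = ε/1000 = -0.0068
f^(α−1) = 0.238^(-0.0068) = 1.009809
δ_res = (-9.606 + 1000) × 1.009809 − 1000 = 1000.109 − 1000 = 0.11 permil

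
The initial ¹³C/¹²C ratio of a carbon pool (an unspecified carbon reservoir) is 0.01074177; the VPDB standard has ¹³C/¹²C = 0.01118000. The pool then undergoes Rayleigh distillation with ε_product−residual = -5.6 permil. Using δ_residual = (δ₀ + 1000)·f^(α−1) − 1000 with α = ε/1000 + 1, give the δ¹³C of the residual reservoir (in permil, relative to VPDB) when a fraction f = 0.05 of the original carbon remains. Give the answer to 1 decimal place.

-22.9 permil

δ₀ = (0.01074177/0.01118000 − 1)×1000 = (0.960802 − 1)×1000 = -39.198 permil
α − 1 = ε/1000 = -0.0056
f^(α−1) = 0.05^(-0.0056) = 1.016918
δ_res = (-39.198 + 1000) × 1.016918 − 1000 = 977.057 − 1000 = -22.94 permil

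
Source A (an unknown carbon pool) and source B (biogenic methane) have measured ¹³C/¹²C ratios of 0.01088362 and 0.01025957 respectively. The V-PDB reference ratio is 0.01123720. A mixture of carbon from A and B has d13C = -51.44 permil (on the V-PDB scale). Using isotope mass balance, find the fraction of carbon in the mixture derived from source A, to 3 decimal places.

0.640

δ_A = (0.01088362/0.01123720 − 1)×1000 = (0.968535 − 1)×1000 = -31.465 permil
δ_B = (0.01025957/0.01123720 − 1)×1000 = (0.913001 − 1)×1000 = -86.999 permil
f_A = (δ_mix − δ_B)/(δ_A − δ_B) = (-51.44 − (-86.999))/(-31.465 − (-86.999))
f_A = 35.559 / 55.534 = 0.6403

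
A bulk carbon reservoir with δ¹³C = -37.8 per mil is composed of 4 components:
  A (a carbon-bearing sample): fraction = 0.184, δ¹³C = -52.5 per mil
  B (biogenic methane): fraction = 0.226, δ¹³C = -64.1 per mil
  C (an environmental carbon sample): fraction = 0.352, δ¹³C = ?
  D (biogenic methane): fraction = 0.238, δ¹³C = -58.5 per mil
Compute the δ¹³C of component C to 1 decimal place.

0.8 per mil

Isotope mass balance: δ_bulk = Σ fᵢ·δᵢ.
-37.8 = 0.184×(-52.5) + 0.226×(-64.1) + 0.352×δ_C + 0.238×(-58.5)
0.352·δ_C = -37.8 − (-38.070) = 0.270
δ_C = 0.270 / 0.352 = 0.77 per mil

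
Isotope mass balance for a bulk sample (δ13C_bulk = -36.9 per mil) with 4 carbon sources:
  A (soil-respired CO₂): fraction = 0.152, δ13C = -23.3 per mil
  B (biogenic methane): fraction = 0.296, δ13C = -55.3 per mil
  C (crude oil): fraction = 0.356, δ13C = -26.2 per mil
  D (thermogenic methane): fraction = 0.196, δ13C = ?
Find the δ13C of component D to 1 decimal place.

Isotope mass balance: δ_bulk = Σ fᵢ·δᵢ.
-36.9 = 0.152×(-23.3) + 0.296×(-55.3) + 0.356×(-26.2) + 0.196×δ_D
0.196·δ_D = -36.9 − (-29.238) = -7.662
δ_D = -7.662 / 0.196 = -39.09 per mil

-39.1 per mil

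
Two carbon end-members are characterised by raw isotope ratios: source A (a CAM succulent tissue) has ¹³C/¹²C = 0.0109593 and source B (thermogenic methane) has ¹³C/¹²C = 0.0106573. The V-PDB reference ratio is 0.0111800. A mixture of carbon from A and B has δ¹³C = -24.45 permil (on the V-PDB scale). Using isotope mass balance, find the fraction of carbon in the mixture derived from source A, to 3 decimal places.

δ_A = (0.0109593/0.0111800 − 1)×1000 = (0.980259 − 1)×1000 = -19.741 permil
δ_B = (0.0106573/0.0111800 − 1)×1000 = (0.953247 − 1)×1000 = -46.753 permil
f_A = (δ_mix − δ_B)/(δ_A − δ_B) = (-24.45 − (-46.753))/(-19.741 − (-46.753))
f_A = 22.303 / 27.013 = 0.8257

0.826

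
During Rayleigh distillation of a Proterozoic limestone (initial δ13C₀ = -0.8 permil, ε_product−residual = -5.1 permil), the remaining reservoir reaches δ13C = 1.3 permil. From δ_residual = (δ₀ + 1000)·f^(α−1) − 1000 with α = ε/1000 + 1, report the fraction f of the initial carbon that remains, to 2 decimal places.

α − 1 = ε/1000 = -0.0051
(δ_res + 1000)/(δ₀ + 1000) = (1.3 + 1000)/(-0.8 + 1000) = 1001.3/999.2 = 1.002102
f = 1.002102^(1/-0.0051) = exp(ln(1.002102)/-0.0051) = exp(0.00210/-0.0051)
f = exp(-0.4117) = 0.6625

0.66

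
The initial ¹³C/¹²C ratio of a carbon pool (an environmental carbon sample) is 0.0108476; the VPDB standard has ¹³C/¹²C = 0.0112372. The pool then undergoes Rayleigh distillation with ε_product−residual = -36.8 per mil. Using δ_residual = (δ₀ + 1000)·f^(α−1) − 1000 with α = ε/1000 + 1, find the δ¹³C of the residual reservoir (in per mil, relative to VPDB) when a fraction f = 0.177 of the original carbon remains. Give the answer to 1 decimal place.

δ₀ = (0.0108476/0.0112372 − 1)×1000 = (0.965329 − 1)×1000 = -34.671 per mil
α − 1 = ε/1000 = -0.0368
f^(α−1) = 0.177^(-0.0368) = 1.065797
δ_res = (-34.671 + 1000) × 1.065797 − 1000 = 1028.845 − 1000 = 28.85 per mil

28.8 per mil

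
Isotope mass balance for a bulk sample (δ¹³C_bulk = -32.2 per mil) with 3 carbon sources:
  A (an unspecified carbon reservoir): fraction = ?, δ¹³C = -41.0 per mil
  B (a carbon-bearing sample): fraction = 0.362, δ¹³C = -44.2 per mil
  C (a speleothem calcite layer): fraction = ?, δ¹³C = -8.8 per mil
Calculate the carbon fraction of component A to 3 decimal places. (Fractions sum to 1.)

Let f_A and f_C be the unknown fractions; fractions sum to 1 so f_A + f_C = 0.638.
Mass balance: Σ fᵢ·δᵢ = δ_bulk ⇒ f_A·(-41.0) + f_C·(-8.8) = -32.2 − (-16.000) = -16.200
Substitute f_C = 0.638 − f_A:
f_A·(-41.0 − -8.8) = -16.200 − 0.638×(-8.8) = -10.585
f_A = -10.585 / -32.2 = 0.3287

0.329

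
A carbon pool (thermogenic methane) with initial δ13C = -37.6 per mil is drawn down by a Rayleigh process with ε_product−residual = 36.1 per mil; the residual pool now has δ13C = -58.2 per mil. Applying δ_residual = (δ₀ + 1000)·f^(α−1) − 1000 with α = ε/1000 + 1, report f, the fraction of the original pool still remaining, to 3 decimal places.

α − 1 = ε/1000 = 0.0361
(δ_res + 1000)/(δ₀ + 1000) = (-58.2 + 1000)/(-37.6 + 1000) = 941.8/962.4 = 0.978595
f = 0.978595^(1/0.0361) = exp(ln(0.978595)/0.0361) = exp(-0.02164/0.0361)
f = exp(-0.5994) = 0.5492

0.549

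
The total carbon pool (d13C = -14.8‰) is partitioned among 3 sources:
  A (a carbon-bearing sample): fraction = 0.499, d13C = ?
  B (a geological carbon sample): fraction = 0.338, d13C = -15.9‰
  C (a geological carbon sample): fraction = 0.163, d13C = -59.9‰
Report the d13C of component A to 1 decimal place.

Isotope mass balance: δ_bulk = Σ fᵢ·δᵢ.
-14.8 = 0.499×δ_A + 0.338×(-15.9) + 0.163×(-59.9)
0.499·δ_A = -14.8 − (-15.138) = 0.338
δ_A = 0.338 / 0.499 = 0.68‰

0.7‰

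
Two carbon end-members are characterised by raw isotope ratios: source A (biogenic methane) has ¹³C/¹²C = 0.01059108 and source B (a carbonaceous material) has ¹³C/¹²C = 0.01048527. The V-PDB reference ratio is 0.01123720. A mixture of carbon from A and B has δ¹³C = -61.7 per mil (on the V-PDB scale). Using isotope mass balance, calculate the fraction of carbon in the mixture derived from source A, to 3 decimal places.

δ_A = (0.01059108/0.01123720 − 1)×1000 = (0.942502 − 1)×1000 = -57.498 per mil
δ_B = (0.01048527/0.01123720 − 1)×1000 = (0.933086 − 1)×1000 = -66.914 per mil
f_A = (δ_mix − δ_B)/(δ_A − δ_B) = (-61.7 − (-66.914))/(-57.498 − (-66.914))
f_A = 5.214 / 9.416 = 0.5538

0.554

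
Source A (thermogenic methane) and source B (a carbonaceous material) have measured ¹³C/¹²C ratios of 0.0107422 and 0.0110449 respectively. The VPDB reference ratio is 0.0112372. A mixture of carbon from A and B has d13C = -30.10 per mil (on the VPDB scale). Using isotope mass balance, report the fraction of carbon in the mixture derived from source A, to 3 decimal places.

0.482

δ_A = (0.0107422/0.0112372 − 1)×1000 = (0.955950 − 1)×1000 = -44.050 per mil
δ_B = (0.0110449/0.0112372 − 1)×1000 = (0.982887 − 1)×1000 = -17.113 per mil
f_A = (δ_mix − δ_B)/(δ_A − δ_B) = (-30.10 − (-17.113))/(-44.050 − (-17.113))
f_A = -12.987 / -26.937 = 0.4821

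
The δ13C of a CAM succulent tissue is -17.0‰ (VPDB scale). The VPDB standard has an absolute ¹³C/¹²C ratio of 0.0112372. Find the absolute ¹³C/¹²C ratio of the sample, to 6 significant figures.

R_sample = R_standard × (δ13C/1000 + 1)
R_sample = 0.0112372 × (-17.0/1000 + 1) = 0.0112372 × 0.983000
R_sample = 0.0110462

0.0110462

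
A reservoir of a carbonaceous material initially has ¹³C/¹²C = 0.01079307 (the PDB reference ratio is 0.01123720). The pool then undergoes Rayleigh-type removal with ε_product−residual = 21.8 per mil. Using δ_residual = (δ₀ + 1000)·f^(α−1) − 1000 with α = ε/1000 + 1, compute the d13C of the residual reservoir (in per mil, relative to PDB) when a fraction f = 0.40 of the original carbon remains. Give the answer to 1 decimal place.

-58.5 per mil

δ₀ = (0.01079307/0.01123720 − 1)×1000 = (0.960477 − 1)×1000 = -39.523 per mil
α − 1 = ε/1000 = 0.0218
f^(α−1) = 0.40^(0.0218) = 0.980223
δ_res = (-39.523 + 1000) × 0.980223 − 1000 = 941.482 − 1000 = -58.52 per mil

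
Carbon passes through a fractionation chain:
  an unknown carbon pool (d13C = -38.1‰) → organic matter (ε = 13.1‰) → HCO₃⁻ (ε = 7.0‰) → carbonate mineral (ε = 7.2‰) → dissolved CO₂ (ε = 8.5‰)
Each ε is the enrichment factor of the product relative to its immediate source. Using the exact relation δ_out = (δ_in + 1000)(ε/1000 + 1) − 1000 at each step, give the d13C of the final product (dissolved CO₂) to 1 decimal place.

step 1: δ = (-38.10 + 1000)·(13.1/1000 + 1) − 1000 = -25.50‰
step 2: δ = (-25.50 + 1000)·(7.0/1000 + 1) − 1000 = -18.68‰
step 3: δ = (-18.68 + 1000)·(7.2/1000 + 1) − 1000 = -11.61‰
step 4: δ = (-11.61 + 1000)·(8.5/1000 + 1) − 1000 = -3.21‰

-3.2‰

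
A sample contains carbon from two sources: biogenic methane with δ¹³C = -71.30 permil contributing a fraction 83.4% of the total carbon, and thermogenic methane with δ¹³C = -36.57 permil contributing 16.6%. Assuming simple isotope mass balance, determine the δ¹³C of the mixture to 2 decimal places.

δ_mix = f_A·δ_A + f_B·δ_B
δ_mix = 0.834 × (-71.30) + 0.166 × (-36.57)
δ_mix = -59.464 + -6.071 = -65.535 permil

-65.53 permil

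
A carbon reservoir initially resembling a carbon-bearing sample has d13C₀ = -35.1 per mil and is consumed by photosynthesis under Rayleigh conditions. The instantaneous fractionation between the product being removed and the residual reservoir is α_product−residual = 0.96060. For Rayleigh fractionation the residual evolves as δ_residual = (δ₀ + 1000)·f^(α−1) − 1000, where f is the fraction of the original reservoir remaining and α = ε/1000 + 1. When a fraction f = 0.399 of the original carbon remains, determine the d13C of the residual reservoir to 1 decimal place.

Rayleigh residual: δ_res = (δ₀ + 1000)·f^(α−1) − 1000
α − 1 = -0.03940
f^(α−1) = 0.399^(-0.03940) = 1.036864
δ_res = (-35.1 + 1000) × 1.036864 − 1000 = 1000.470 − 1000 = 0.47 per mil

0.5 per mil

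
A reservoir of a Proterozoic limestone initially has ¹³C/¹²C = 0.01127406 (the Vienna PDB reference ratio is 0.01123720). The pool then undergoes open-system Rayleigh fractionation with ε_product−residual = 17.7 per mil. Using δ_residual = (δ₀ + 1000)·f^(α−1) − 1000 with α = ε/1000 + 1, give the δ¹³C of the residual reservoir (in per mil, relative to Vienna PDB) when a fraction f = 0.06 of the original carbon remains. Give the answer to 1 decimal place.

-45.5 per mil

δ₀ = (0.01127406/0.01123720 − 1)×1000 = (1.003280 − 1)×1000 = 3.280 per mil
α − 1 = ε/1000 = 0.0177
f^(α−1) = 0.06^(0.0177) = 0.951422
δ_res = (3.280 + 1000) × 0.951422 − 1000 = 954.543 − 1000 = -45.46 per mil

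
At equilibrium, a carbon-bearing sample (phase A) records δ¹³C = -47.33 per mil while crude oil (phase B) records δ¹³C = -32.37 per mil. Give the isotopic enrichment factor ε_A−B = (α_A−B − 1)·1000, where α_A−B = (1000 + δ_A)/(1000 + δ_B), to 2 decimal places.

α_A−B = (1000 + -47.33) / (1000 + -32.37) = 952.67 / 967.63 = 0.984540
ε_A−B = (0.984540 − 1) × 1000 = -15.460 per mil
(The approximation ε ≈ δ_A − δ_B would give -14.96 per mil.)

-15.46 per mil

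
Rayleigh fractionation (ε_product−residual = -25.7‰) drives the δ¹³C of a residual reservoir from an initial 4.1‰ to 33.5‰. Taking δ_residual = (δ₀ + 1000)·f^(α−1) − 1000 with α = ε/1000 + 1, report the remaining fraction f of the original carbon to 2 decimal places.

0.33

α − 1 = ε/1000 = -0.0257
(δ_res + 1000)/(δ₀ + 1000) = (33.5 + 1000)/(4.1 + 1000) = 1033.5/1004.1 = 1.029280
f = 1.029280^(1/-0.0257) = exp(ln(1.029280)/-0.0257) = exp(0.02886/-0.0257)
f = exp(-1.1229) = 0.3253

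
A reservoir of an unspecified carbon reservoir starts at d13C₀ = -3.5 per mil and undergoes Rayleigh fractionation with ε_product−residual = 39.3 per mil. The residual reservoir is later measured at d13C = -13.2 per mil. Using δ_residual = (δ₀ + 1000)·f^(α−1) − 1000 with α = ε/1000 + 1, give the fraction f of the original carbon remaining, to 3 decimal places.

0.780

α − 1 = ε/1000 = 0.0393
(δ_res + 1000)/(δ₀ + 1000) = (-13.2 + 1000)/(-3.5 + 1000) = 986.8/996.5 = 0.990266
f = 0.990266^(1/0.0393) = exp(ln(0.990266)/0.0393) = exp(-0.00978/0.0393)
f = exp(-0.2489) = 0.7797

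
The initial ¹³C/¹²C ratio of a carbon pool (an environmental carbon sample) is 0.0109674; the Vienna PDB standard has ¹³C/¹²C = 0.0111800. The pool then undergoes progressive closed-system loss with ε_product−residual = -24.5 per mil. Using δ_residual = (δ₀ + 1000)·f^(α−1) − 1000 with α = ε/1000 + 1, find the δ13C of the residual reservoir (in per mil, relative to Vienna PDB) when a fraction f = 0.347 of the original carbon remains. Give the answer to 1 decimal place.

6.8 per mil

δ₀ = (0.0109674/0.0111800 − 1)×1000 = (0.980984 − 1)×1000 = -19.016 per mil
α − 1 = ε/1000 = -0.0245
f^(α−1) = 0.347^(-0.0245) = 1.026271
δ_res = (-19.016 + 1000) × 1.026271 − 1000 = 1006.755 − 1000 = 6.76 per mil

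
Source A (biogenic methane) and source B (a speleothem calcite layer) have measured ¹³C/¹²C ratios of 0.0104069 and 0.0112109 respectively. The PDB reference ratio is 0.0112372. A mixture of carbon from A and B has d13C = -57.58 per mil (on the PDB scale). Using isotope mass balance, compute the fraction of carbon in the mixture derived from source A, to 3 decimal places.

δ_A = (0.0104069/0.0112372 − 1)×1000 = (0.926111 − 1)×1000 = -73.889 per mil
δ_B = (0.0112109/0.0112372 − 1)×1000 = (0.997660 − 1)×1000 = -2.340 per mil
f_A = (δ_mix − δ_B)/(δ_A − δ_B) = (-57.58 − (-2.340))/(-73.889 − (-2.340))
f_A = -55.240 / -71.548 = 0.7721

0.772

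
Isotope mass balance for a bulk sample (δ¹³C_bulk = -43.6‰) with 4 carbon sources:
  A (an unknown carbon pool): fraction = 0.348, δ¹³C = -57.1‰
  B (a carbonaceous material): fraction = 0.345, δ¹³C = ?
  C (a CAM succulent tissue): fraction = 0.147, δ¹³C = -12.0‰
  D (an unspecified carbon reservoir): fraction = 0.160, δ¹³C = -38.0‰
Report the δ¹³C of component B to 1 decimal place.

-46.0‰

Isotope mass balance: δ_bulk = Σ fᵢ·δᵢ.
-43.6 = 0.348×(-57.1) + 0.345×δ_B + 0.147×(-12.0) + 0.160×(-38.0)
0.345·δ_B = -43.6 − (-27.715) = -15.885
δ_B = -15.885 / 0.345 = -46.04‰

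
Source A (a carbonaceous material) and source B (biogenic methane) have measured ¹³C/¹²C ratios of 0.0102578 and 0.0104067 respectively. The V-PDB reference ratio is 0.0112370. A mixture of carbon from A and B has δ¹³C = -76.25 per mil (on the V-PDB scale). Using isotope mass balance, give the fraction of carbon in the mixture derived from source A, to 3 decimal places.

0.178

δ_A = (0.0102578/0.0112370 − 1)×1000 = (0.912859 − 1)×1000 = -87.141 per mil
δ_B = (0.0104067/0.0112370 − 1)×1000 = (0.926110 − 1)×1000 = -73.890 per mil
f_A = (δ_mix − δ_B)/(δ_A − δ_B) = (-76.25 − (-73.890))/(-87.141 − (-73.890))
f_A = -2.360 / -13.251 = 0.1781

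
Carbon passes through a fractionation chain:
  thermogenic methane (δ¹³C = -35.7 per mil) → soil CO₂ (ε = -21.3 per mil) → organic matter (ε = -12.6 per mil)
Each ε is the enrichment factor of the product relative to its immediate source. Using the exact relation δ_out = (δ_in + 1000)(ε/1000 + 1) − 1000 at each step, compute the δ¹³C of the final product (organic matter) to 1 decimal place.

step 1: δ = (-35.70 + 1000)·(-21.3/1000 + 1) − 1000 = -56.24 per mil
step 2: δ = (-56.24 + 1000)·(-12.6/1000 + 1) − 1000 = -68.13 per mil

-68.1 per mil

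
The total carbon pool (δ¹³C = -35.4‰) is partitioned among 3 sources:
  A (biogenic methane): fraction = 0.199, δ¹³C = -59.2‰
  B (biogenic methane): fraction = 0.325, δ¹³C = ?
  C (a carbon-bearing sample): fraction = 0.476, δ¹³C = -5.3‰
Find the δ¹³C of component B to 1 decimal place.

-64.9‰

Isotope mass balance: δ_bulk = Σ fᵢ·δᵢ.
-35.4 = 0.199×(-59.2) + 0.325×δ_B + 0.476×(-5.3)
0.325·δ_B = -35.4 − (-14.304) = -21.096
δ_B = -21.096 / 0.325 = -64.91‰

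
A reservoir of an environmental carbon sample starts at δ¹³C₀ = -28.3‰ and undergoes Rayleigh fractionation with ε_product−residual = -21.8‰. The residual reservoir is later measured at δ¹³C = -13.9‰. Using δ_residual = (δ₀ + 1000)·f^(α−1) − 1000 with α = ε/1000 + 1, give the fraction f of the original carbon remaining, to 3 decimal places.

α − 1 = ε/1000 = -0.0218
(δ_res + 1000)/(δ₀ + 1000) = (-13.9 + 1000)/(-28.3 + 1000) = 986.1/971.7 = 1.014819
f = 1.014819^(1/-0.0218) = exp(ln(1.014819)/-0.0218) = exp(0.01471/-0.0218)
f = exp(-0.6748) = 0.5093

0.509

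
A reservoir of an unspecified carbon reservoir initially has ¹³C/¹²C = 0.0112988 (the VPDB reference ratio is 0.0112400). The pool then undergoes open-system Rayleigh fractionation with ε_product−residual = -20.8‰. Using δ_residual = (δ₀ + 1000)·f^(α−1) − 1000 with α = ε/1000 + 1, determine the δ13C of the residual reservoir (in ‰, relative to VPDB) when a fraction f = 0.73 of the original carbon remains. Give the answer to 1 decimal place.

δ₀ = (0.0112988/0.0112400 − 1)×1000 = (1.005231 − 1)×1000 = 5.231‰
α − 1 = ε/1000 = -0.0208
f^(α−1) = 0.73^(-0.0208) = 1.006567
δ_res = (5.231 + 1000) × 1.006567 − 1000 = 1011.833 − 1000 = 11.83‰

11.8‰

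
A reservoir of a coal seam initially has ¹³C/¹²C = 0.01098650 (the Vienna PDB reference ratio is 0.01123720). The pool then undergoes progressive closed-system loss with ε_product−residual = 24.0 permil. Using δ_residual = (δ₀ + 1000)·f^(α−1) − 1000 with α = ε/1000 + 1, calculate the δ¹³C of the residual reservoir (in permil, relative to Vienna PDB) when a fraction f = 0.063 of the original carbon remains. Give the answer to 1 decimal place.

δ₀ = (0.01098650/0.01123720 − 1)×1000 = (0.977690 − 1)×1000 = -22.310 permil
α − 1 = ε/1000 = 0.0240
f^(α−1) = 0.063^(0.0240) = 0.935802
δ_res = (-22.310 + 1000) × 0.935802 − 1000 = 914.925 − 1000 = -85.08 permil

-85.1 permil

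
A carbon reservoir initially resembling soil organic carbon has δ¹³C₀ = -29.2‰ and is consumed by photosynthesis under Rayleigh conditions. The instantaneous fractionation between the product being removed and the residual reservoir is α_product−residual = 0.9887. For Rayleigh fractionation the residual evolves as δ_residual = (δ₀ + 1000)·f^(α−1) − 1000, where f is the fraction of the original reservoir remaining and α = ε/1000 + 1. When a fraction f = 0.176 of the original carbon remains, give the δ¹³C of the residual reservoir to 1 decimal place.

-10.0‰

Rayleigh residual: δ_res = (δ₀ + 1000)·f^(α−1) − 1000
α − 1 = -0.01130
f^(α−1) = 0.176^(-0.01130) = 1.019825
δ_res = (-29.2 + 1000) × 1.019825 − 1000 = 990.046 − 1000 = -9.95‰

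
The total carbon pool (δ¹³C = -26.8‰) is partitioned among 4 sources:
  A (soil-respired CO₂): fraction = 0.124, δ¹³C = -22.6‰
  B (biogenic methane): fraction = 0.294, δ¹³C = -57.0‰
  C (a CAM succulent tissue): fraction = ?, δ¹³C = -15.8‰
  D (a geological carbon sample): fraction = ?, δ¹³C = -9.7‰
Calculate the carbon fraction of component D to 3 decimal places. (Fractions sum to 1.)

Let f_D and f_C be the unknown fractions; fractions sum to 1 so f_D + f_C = 0.582.
Mass balance: Σ fᵢ·δᵢ = δ_bulk ⇒ f_D·(-9.7) + f_C·(-15.8) = -26.8 − (-19.560) = -7.240
Substitute f_C = 0.582 − f_D:
f_D·(-9.7 − -15.8) = -7.240 − 0.582×(-15.8) = 1.956
f_D = 1.956 / 6.1 = 0.3207

0.321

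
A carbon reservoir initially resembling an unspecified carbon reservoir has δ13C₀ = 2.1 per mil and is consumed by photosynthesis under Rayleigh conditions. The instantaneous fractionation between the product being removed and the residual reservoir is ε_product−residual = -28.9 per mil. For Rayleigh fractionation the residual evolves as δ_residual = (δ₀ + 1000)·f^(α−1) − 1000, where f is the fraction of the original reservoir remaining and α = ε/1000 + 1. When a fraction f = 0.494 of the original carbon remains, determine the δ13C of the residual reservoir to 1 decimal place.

22.7 per mil

Rayleigh residual: δ_res = (δ₀ + 1000)·f^(α−1) − 1000
α = ε/1000 + 1 = 0.97110, so α − 1 = -0.02890
f^(α−1) = 0.494^(-0.02890) = 1.020590
δ_res = (2.1 + 1000) × 1.020590 − 1000 = 1022.733 − 1000 = 22.73 per mil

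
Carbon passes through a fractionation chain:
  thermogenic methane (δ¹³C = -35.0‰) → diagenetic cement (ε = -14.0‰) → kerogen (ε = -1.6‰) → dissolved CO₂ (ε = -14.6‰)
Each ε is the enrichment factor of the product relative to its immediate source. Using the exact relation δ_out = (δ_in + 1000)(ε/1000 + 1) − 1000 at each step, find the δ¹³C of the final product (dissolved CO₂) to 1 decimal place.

-63.9‰

step 1: δ = (-35.00 + 1000)·(-14.0/1000 + 1) − 1000 = -48.51‰
step 2: δ = (-48.51 + 1000)·(-1.6/1000 + 1) − 1000 = -50.03‰
step 3: δ = (-50.03 + 1000)·(-14.6/1000 + 1) − 1000 = -63.90‰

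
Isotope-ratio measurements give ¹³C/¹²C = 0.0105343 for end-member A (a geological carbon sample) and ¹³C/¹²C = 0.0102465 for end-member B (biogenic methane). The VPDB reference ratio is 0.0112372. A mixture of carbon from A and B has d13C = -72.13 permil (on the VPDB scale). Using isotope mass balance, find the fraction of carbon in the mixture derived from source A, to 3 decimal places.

0.626

δ_A = (0.0105343/0.0112372 − 1)×1000 = (0.937449 − 1)×1000 = -62.551 permil
δ_B = (0.0102465/0.0112372 − 1)×1000 = (0.911837 − 1)×1000 = -88.163 permil
f_A = (δ_mix − δ_B)/(δ_A − δ_B) = (-72.13 − (-88.163))/(-62.551 − (-88.163))
f_A = 16.033 / 25.611 = 0.6260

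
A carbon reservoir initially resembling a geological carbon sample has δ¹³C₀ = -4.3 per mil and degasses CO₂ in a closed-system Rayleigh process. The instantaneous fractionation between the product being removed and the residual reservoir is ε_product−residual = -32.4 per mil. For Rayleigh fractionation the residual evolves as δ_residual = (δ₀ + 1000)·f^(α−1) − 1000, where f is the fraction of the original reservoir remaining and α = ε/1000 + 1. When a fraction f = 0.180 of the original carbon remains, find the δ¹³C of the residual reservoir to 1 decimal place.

52.6 per mil

Rayleigh residual: δ_res = (δ₀ + 1000)·f^(α−1) − 1000
α = ε/1000 + 1 = 0.96760, so α − 1 = -0.03240
f^(α−1) = 0.180^(-0.03240) = 1.057132
δ_res = (-4.3 + 1000) × 1.057132 − 1000 = 1052.586 − 1000 = 52.59 per mil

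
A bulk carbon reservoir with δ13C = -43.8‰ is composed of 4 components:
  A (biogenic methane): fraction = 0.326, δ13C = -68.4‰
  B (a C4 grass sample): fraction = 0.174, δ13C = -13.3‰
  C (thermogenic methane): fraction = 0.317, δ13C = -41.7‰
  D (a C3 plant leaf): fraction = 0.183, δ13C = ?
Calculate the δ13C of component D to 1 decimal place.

Isotope mass balance: δ_bulk = Σ fᵢ·δᵢ.
-43.8 = 0.326×(-68.4) + 0.174×(-13.3) + 0.317×(-41.7) + 0.183×δ_D
0.183·δ_D = -43.8 − (-37.832) = -5.968
δ_D = -5.968 / 0.183 = -32.61‰

-32.6‰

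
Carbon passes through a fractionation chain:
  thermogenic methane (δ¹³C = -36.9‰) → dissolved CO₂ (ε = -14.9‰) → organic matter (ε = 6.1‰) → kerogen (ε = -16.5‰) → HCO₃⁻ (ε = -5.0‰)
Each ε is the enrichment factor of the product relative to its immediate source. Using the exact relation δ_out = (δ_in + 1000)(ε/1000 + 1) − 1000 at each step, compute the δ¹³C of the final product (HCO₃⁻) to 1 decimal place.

step 1: δ = (-36.90 + 1000)·(-14.9/1000 + 1) − 1000 = -51.25‰
step 2: δ = (-51.25 + 1000)·(6.1/1000 + 1) − 1000 = -45.46‰
step 3: δ = (-45.46 + 1000)·(-16.5/1000 + 1) − 1000 = -61.21‰
step 4: δ = (-61.21 + 1000)·(-5.0/1000 + 1) − 1000 = -65.91‰

-65.9‰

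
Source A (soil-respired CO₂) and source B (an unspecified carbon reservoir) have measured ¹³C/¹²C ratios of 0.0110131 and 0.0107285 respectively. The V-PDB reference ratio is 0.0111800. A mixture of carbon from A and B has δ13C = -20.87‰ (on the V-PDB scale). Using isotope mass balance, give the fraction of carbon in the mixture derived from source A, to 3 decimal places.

δ_A = (0.0110131/0.0111800 − 1)×1000 = (0.985072 − 1)×1000 = -14.928‰
δ_B = (0.0107285/0.0111800 − 1)×1000 = (0.959615 − 1)×1000 = -40.385‰
f_A = (δ_mix − δ_B)/(δ_A − δ_B) = (-20.87 − (-40.385))/(-14.928 − (-40.385))
f_A = 19.515 / 25.456 = 0.7666

0.767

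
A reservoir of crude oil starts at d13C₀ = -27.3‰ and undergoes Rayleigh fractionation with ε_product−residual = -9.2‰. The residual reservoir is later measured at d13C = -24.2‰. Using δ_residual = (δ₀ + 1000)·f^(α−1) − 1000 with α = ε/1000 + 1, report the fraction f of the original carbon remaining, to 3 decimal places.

0.708

α − 1 = ε/1000 = -0.0092
(δ_res + 1000)/(δ₀ + 1000) = (-24.2 + 1000)/(-27.3 + 1000) = 975.8/972.7 = 1.003187
f = 1.003187^(1/-0.0092) = exp(ln(1.003187)/-0.0092) = exp(0.00318/-0.0092)
f = exp(-0.3459) = 0.7076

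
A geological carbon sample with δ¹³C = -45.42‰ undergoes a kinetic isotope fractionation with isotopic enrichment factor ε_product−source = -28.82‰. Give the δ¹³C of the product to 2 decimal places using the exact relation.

-72.93‰

Exactly, δ_product = (δ_source + 1000)·(ε/1000 + 1) − 1000.
δ_product = (-45.42 + 1000) × (-28.82/1000 + 1) − 1000
δ_product = -72.931‰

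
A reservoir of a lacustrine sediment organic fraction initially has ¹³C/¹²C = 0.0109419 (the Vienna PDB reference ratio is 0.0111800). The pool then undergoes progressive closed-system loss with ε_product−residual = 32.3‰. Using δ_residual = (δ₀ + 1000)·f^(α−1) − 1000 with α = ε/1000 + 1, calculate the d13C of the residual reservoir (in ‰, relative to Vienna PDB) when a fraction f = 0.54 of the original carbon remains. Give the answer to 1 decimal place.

-40.6‰

δ₀ = (0.0109419/0.0111800 − 1)×1000 = (0.978703 − 1)×1000 = -21.297‰
α − 1 = ε/1000 = 0.0323
f^(α−1) = 0.54^(0.0323) = 0.980294
δ_res = (-21.297 + 1000) × 0.980294 − 1000 = 959.417 − 1000 = -40.58‰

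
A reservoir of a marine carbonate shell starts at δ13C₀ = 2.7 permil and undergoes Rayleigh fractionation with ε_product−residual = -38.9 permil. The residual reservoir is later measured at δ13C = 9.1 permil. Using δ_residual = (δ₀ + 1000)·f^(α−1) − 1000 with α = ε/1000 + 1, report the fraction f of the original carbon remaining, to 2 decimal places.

0.85

α − 1 = ε/1000 = -0.0389
(δ_res + 1000)/(δ₀ + 1000) = (9.1 + 1000)/(2.7 + 1000) = 1009.1/1002.7 = 1.006383
f = 1.006383^(1/-0.0389) = exp(ln(1.006383)/-0.0389) = exp(0.00636/-0.0389)
f = exp(-0.1636) = 0.8491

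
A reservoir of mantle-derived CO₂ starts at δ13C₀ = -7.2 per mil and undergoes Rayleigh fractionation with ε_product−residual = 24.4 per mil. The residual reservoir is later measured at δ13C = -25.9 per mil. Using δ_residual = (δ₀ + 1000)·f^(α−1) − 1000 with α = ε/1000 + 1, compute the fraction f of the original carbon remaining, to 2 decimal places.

0.46

α − 1 = ε/1000 = 0.0244
(δ_res + 1000)/(δ₀ + 1000) = (-25.9 + 1000)/(-7.2 + 1000) = 974.1/992.8 = 0.981164
f = 0.981164^(1/0.0244) = exp(ln(0.981164)/0.0244) = exp(-0.01902/0.0244)
f = exp(-0.7793) = 0.4587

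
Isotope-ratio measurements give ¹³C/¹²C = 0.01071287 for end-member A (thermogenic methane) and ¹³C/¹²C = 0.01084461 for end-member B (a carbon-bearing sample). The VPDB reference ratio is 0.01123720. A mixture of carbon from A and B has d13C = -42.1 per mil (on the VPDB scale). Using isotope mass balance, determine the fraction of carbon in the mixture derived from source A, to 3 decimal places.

δ_A = (0.01071287/0.01123720 − 1)×1000 = (0.953340 − 1)×1000 = -46.660 per mil
δ_B = (0.01084461/0.01123720 − 1)×1000 = (0.965063 − 1)×1000 = -34.937 per mil
f_A = (δ_mix − δ_B)/(δ_A − δ_B) = (-42.1 − (-34.937))/(-46.660 − (-34.937))
f_A = -7.163 / -11.724 = 0.6110

0.611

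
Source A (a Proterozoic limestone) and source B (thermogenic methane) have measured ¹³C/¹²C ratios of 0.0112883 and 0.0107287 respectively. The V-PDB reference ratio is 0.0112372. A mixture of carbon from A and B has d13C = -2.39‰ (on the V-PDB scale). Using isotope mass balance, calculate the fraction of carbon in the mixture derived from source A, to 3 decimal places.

δ_A = (0.0112883/0.0112372 − 1)×1000 = (1.004547 − 1)×1000 = 4.547‰
δ_B = (0.0107287/0.0112372 − 1)×1000 = (0.954749 − 1)×1000 = -45.251‰
f_A = (δ_mix − δ_B)/(δ_A − δ_B) = (-2.39 − (-45.251))/(4.547 − (-45.251))
f_A = 42.861 / 49.799 = 0.8607

0.861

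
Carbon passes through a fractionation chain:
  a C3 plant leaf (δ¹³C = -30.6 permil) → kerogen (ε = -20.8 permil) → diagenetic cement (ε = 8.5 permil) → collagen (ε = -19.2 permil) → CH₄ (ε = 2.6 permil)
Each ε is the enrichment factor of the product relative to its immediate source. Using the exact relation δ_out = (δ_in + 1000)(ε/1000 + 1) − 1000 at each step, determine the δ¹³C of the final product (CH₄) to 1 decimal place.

-58.6 permil

step 1: δ = (-30.60 + 1000)·(-20.8/1000 + 1) − 1000 = -50.76 permil
step 2: δ = (-50.76 + 1000)·(8.5/1000 + 1) − 1000 = -42.70 permil
step 3: δ = (-42.70 + 1000)·(-19.2/1000 + 1) − 1000 = -61.08 permil
step 4: δ = (-61.08 + 1000)·(2.6/1000 + 1) − 1000 = -58.63 permil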